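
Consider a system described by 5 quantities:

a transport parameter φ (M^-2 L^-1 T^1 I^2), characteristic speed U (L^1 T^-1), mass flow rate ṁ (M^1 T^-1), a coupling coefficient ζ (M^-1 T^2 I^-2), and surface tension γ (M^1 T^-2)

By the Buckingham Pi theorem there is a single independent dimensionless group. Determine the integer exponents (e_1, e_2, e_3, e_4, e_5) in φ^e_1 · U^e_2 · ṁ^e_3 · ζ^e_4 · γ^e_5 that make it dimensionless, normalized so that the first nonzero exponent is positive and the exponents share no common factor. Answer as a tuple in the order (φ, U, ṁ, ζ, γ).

M: e_1·(-2) + e_2·(0) + e_3·(1) + e_4·(-1) + e_5·(1) = 0
L: e_1·(-1) + e_2·(1) + e_3·(0) + e_4·(0) + e_5·(0) = 0
T: e_1·(1) + e_2·(-1) + e_3·(-1) + e_4·(2) + e_5·(-2) = 0
I: e_1·(2) + e_2·(0) + e_3·(0) + e_4·(-2) + e_5·(0) = 0
Solving this homogeneous linear system for the smallest-integer solution (first nonzero entry positive) gives (1, 1, 4, 1, -1).

(1, 1, 4, 1, -1)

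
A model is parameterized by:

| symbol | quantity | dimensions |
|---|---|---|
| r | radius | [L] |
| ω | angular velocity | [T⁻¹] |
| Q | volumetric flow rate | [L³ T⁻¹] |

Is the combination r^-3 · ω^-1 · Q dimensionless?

Sum the exponent of each base dimension across the product:
  M: −3·[r]_M − [ω]_M + [Q]_M = −3·(0) − (0) + (0) = 0
  L: −3·[r]_L − [ω]_L + [Q]_L = −3·(1) − (0) + (3) = 0
  T: −3·[r]_T − [ω]_T + [Q]_T = −3·(0) − (-1) + (-1) = 0
  Θ: −3·[r]_Θ − [ω]_Θ + [Q]_Θ = −3·(0) − (0) + (0) = 0
All base exponents vanish — dimensionless.

yes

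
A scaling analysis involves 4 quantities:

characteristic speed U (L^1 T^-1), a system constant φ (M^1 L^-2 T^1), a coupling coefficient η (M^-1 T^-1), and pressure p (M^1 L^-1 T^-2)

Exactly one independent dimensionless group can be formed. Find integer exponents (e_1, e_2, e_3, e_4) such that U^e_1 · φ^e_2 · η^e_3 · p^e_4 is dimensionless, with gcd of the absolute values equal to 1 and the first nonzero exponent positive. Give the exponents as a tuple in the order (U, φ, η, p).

M: e_1·(0) + e_2·(1) + e_3·(-1) + e_4·(1) = 0
L: e_1·(1) + e_2·(-2) + e_3·(0) + e_4·(-1) = 0
T: e_1·(-1) + e_2·(1) + e_3·(-1) + e_4·(-2) = 0
Solving this homogeneous linear system for the smallest-integer solution (first nonzero entry positive) gives (3, 2, 1, -1).

(3, 2, 1, -1)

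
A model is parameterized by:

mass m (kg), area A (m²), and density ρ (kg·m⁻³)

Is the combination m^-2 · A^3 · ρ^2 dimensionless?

yes

Sum the exponent of each base dimension across the product:
  M: −2·[m]_M + 3·[A]_M + 2·[ρ]_M = −2·(1) + 3·(0) + 2·(1) = 0
  L: −2·[m]_L + 3·[A]_L + 2·[ρ]_L = −2·(0) + 3·(2) + 2·(-3) = 0
  T: −2·[m]_T + 3·[A]_T + 2·[ρ]_T = −2·(0) + 3·(0) + 2·(0) = 0
All base exponents vanish — dimensionless.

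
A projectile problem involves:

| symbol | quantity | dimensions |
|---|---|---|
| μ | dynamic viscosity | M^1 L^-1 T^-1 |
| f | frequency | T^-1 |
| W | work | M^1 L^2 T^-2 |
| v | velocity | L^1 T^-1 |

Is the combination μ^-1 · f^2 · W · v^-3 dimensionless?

Sum the exponent of each base dimension across the product:
  M: −[μ]_M + 2·[f]_M + [W]_M − 3·[v]_M = −(1) + 2·(0) + (1) − 3·(0) = 0
  L: −[μ]_L + 2·[f]_L + [W]_L − 3·[v]_L = −(-1) + 2·(0) + (2) − 3·(1) = 0
  T: −[μ]_T + 2·[f]_T + [W]_T − 3·[v]_T = −(-1) + 2·(-1) + (-2) − 3·(-1) = 0
All base exponents vanish — dimensionless.

yes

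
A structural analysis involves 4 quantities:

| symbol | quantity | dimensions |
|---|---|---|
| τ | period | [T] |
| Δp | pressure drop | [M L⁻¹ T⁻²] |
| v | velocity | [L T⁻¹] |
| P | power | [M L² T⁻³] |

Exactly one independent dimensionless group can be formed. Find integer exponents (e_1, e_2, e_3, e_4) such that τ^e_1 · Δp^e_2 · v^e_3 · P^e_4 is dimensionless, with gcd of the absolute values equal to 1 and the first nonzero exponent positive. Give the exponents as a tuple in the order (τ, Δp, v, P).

(2, 1, 3, -1)

M: e_1·(0) + e_2·(1) + e_3·(0) + e_4·(1) = 0
L: e_1·(0) + e_2·(-1) + e_3·(1) + e_4·(2) = 0
T: e_1·(1) + e_2·(-2) + e_3·(-1) + e_4·(-3) = 0
Solving this homogeneous linear system for the smallest-integer solution (first nonzero entry positive) gives (2, 1, 3, -1).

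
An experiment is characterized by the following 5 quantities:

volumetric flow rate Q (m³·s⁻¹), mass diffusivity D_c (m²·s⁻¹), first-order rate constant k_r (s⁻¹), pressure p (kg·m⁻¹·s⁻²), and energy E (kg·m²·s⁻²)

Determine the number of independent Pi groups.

2

There are 5 variables and 3 base dimensions (M, L, T).
The dimension matrix has rank 3.
Independent dimensionless groups: 5 − 3 = 2.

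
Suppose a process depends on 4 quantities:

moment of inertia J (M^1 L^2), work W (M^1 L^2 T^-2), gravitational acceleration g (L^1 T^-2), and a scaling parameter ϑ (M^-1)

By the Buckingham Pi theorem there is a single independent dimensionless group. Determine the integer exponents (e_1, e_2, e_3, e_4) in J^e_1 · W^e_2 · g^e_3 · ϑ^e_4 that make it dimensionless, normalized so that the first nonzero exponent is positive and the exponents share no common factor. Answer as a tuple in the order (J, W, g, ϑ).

M: e_1·(1) + e_2·(1) + e_3·(0) + e_4·(-1) = 0
L: e_1·(2) + e_2·(2) + e_3·(1) + e_4·(0) = 0
T: e_1·(0) + e_2·(-2) + e_3·(-2) + e_4·(0) = 0
Solving this homogeneous linear system for the smallest-integer solution (first nonzero entry positive) gives (1, -2, 2, -1).

(1, -2, 2, -1)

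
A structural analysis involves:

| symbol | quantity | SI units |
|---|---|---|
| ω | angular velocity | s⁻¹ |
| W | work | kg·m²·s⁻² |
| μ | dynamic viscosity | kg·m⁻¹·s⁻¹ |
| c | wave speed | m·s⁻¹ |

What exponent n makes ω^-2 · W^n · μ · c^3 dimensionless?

-1

Balance the M exponent: (1)·n from W, plus −2·(0) + (1) + 3·(0) = 1 from the rest, must sum to zero.
n + 1 = 0, so n = -1.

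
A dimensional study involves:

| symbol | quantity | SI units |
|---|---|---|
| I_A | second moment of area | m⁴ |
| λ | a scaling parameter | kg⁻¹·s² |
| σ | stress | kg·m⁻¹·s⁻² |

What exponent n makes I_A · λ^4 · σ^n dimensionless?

Balance the M exponent: (1)·n from σ, plus (0) + 4·(-1) = -4 from the rest, must sum to zero.
n − 4 = 0, so n = 4.

4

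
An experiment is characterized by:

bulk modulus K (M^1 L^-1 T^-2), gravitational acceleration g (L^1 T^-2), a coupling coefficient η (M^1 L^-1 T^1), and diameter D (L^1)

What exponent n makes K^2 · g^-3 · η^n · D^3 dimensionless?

Balance the M exponent: (1)·n from η, plus 2·(1) − 3·(0) + 3·(0) = 2 from the rest, must sum to zero.
n + 2 = 0, so n = -2.

-2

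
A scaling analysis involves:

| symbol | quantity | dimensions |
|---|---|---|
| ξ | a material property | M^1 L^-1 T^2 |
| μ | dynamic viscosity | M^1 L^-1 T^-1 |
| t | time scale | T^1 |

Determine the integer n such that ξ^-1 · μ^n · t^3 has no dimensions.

1

Balance the M exponent: (1)·n from μ, plus −(1) + 3·(0) = -1 from the rest, must sum to zero.
n − 1 = 0, so n = 1.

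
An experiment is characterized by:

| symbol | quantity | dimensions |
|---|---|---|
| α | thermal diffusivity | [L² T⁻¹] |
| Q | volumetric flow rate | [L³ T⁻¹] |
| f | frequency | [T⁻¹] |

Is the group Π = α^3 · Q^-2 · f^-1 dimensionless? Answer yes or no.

yes

Sum the exponent of each base dimension across the product:
  L: 3·[α]_L − 2·[Q]_L − [f]_L = 3·(2) − 2·(3) − (0) = 0
  T: 3·[α]_T − 2·[Q]_T − [f]_T = 3·(-1) − 2·(-1) − (-1) = 0
All base exponents vanish — dimensionless.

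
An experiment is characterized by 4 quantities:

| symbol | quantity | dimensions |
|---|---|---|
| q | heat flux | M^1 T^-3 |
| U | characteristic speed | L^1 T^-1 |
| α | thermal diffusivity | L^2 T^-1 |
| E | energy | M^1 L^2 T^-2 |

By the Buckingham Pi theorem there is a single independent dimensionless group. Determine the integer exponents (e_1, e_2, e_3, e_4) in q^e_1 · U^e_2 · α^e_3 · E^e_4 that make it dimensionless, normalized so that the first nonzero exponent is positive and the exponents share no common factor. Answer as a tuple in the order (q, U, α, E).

(1, -4, 3, -1)

M: e_1·(1) + e_2·(0) + e_3·(0) + e_4·(1) = 0
L: e_1·(0) + e_2·(1) + e_3·(2) + e_4·(2) = 0
T: e_1·(-3) + e_2·(-1) + e_3·(-1) + e_4·(-2) = 0
Solving this homogeneous linear system for the smallest-integer solution (first nonzero entry positive) gives (1, -4, 3, -1).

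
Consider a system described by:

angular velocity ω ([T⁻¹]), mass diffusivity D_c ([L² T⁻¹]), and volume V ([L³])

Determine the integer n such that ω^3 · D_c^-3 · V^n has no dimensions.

Balance the L exponent: (3)·n from V, plus 3·(0) − 3·(2) = -6 from the rest, must sum to zero.
3n − 6 = 0, so n = 2.

2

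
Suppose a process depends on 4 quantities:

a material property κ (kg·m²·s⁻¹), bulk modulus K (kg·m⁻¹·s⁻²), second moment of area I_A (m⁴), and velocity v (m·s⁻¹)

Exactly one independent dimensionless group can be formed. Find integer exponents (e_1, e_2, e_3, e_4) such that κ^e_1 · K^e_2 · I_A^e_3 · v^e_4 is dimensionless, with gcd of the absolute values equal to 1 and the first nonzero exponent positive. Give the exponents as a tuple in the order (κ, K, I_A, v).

M: e_1·(1) + e_2·(1) + e_3·(0) + e_4·(0) = 0
L: e_1·(2) + e_2·(-1) + e_3·(4) + e_4·(1) = 0
T: e_1·(-1) + e_2·(-2) + e_3·(0) + e_4·(-1) = 0
Solving this homogeneous linear system for the smallest-integer solution (first nonzero entry positive) gives (1, -1, -1, 1).

(1, -1, -1, 1)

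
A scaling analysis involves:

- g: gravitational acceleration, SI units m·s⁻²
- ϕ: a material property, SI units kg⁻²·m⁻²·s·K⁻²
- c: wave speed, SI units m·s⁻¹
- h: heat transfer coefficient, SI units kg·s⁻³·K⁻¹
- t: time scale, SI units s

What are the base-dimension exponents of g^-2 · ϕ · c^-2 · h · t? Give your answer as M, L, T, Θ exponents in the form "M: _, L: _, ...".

M: -1, L: -6, T: 5, Θ: -3

Collect each base-dimension exponent across the product:
  M: −2·(0) + (-2) − 2·(0) + (1) + (0) = -1
  L: −2·(1) + (-2) − 2·(1) + (0) + (0) = -6
  T: −2·(-2) + (1) − 2·(-1) + (-3) + (1) = 5
  Θ: −2·(0) + (-2) − 2·(0) + (-1) + (0) = -3
So the dimensions are [M⁻¹ L⁻⁶ T⁵ Θ⁻³].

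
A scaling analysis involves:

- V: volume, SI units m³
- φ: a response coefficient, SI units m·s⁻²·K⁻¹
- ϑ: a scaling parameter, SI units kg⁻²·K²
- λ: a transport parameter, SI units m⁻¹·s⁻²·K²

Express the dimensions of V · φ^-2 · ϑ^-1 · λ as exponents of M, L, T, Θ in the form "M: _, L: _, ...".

M: 2, L: 0, T: 2, Θ: 2

Collect each base-dimension exponent across the product:
  M: (0) − 2·(0) − (-2) + (0) = 2
  L: (3) − 2·(1) − (0) + (-1) = 0
  T: (0) − 2·(-2) − (0) + (-2) = 2
  Θ: (0) − 2·(-1) − (2) + (2) = 2
So the dimensions are [M² T² Θ²].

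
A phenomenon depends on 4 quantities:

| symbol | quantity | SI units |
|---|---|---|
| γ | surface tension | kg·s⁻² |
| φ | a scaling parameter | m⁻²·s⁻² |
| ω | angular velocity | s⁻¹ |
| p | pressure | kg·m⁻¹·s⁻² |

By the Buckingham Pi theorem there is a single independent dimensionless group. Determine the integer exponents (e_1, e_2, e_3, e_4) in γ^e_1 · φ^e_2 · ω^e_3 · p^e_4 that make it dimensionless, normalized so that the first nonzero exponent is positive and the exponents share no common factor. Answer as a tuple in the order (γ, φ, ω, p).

(2, 1, -2, -2)

M: e_1·(1) + e_2·(0) + e_3·(0) + e_4·(1) = 0
L: e_1·(0) + e_2·(-2) + e_3·(0) + e_4·(-1) = 0
T: e_1·(-2) + e_2·(-2) + e_3·(-1) + e_4·(-2) = 0
Solving this homogeneous linear system for the smallest-integer solution (first nonzero entry positive) gives (2, 1, -2, -2).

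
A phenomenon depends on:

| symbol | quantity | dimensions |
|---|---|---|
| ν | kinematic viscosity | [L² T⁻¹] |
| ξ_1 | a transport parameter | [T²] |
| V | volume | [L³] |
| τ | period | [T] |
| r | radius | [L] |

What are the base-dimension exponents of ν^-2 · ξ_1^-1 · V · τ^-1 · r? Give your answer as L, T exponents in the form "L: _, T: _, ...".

Collect each base-dimension exponent across the product:
  L: −2·(2) − (0) + (3) − (0) + (1) = 0
  T: −2·(-1) − (2) + (0) − (1) + (0) = -1
So the dimensions are [T⁻¹].

L: 0, T: -1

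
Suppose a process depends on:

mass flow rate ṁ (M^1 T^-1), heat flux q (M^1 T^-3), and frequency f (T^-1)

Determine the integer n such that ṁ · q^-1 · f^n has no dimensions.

Balance the T exponent: (-1)·n from f, plus (-1) − (-3) = 2 from the rest, must sum to zero.
−n + 2 = 0, so n = 2.

2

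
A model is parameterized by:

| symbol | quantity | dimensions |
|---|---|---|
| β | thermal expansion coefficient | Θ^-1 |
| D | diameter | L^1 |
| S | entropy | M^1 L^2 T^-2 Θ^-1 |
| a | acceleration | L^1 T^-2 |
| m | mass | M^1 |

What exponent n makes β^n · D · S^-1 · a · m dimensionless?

1

Balance the Θ exponent: (-1)·n from β, plus (0) − (-1) + (0) + (0) = 1 from the rest, must sum to zero.
−n + 1 = 0, so n = 1.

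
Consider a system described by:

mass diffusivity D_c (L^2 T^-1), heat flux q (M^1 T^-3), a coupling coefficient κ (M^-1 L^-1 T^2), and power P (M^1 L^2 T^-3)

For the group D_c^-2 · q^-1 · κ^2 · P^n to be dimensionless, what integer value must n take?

3

Balance the M exponent: (1)·n from P, plus −2·(0) − (1) + 2·(-1) = -3 from the rest, must sum to zero.
n − 3 = 0, so n = 3.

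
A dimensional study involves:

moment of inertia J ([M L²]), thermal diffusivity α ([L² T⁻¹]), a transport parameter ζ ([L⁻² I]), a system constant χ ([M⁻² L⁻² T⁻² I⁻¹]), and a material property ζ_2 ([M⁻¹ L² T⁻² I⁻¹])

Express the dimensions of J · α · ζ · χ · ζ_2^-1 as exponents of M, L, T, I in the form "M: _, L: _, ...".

M: 0, L: -2, T: -1, I: 1

Collect each base-dimension exponent across the product:
  M: (1) + (0) + (0) + (-2) − (-1) = 0
  L: (2) + (2) + (-2) + (-2) − (2) = -2
  T: (0) + (-1) + (0) + (-2) − (-2) = -1
  I: (0) + (0) + (1) + (-1) − (-1) = 1
So the dimensions are [L⁻² T⁻¹ I].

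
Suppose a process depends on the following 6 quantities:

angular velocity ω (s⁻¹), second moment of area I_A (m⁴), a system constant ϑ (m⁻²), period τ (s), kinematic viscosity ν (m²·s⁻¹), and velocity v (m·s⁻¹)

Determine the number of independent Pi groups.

There are 6 variables and 2 base dimensions (L, T).
The dimension matrix has rank 2.
Independent dimensionless groups: 6 − 2 = 4.

4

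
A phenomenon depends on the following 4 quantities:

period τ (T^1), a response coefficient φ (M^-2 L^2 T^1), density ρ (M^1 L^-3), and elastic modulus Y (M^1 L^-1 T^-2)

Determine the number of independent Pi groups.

1

There are 4 variables and 3 base dimensions (M, L, T).
The dimension matrix has rank 3.
Independent dimensionless groups: 4 − 3 = 1.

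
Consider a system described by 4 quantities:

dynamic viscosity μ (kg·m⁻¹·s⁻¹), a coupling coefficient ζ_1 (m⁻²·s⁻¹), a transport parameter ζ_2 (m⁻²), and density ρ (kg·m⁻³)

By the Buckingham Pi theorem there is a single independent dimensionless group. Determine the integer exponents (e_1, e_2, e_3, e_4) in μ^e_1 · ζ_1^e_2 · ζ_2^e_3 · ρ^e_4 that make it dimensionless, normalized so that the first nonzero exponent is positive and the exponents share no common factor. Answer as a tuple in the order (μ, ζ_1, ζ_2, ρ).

(1, -1, 2, -1)

M: e_1·(1) + e_2·(0) + e_3·(0) + e_4·(1) = 0
L: e_1·(-1) + e_2·(-2) + e_3·(-2) + e_4·(-3) = 0
T: e_1·(-1) + e_2·(-1) + e_3·(0) + e_4·(0) = 0
Solving this homogeneous linear system for the smallest-integer solution (first nonzero entry positive) gives (1, -1, 2, -1).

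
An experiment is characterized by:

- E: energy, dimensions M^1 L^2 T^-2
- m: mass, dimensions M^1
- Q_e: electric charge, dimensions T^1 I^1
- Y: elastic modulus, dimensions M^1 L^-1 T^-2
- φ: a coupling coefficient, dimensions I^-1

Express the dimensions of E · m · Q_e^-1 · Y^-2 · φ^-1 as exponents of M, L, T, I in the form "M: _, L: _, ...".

Collect each base-dimension exponent across the product:
  M: (1) + (1) − (0) − 2·(1) − (0) = 0
  L: (2) + (0) − (0) − 2·(-1) − (0) = 4
  T: (-2) + (0) − (1) − 2·(-2) − (0) = 1
  I: (0) + (0) − (1) − 2·(0) − (-1) = 0
So the dimensions are [L⁴ T].

M: 0, L: 4, T: 1, I: 0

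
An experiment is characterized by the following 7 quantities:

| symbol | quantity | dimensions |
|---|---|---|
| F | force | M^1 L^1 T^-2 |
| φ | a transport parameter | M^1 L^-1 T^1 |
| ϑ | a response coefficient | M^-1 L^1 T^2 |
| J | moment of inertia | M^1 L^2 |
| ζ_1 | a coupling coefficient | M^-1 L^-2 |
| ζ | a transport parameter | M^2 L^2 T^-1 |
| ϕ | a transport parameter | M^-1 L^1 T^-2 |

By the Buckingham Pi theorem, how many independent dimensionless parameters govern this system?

4

There are 7 variables and 3 base dimensions (M, L, T).
The dimension matrix has rank 3.
Independent dimensionless groups: 7 − 3 = 4.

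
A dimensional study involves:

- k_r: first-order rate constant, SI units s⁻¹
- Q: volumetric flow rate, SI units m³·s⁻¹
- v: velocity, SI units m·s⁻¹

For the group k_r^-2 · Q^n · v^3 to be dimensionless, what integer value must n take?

-1

Balance the L exponent: (3)·n from Q, plus −2·(0) + 3·(1) = 3 from the rest, must sum to zero.
3n + 3 = 0, so n = -1.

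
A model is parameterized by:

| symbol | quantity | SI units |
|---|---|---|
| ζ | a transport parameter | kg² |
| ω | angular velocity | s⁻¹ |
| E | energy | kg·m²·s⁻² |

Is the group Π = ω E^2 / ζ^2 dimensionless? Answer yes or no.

no

Sum the exponent of each base dimension across the product:
  M: −2·[ζ]_M + [ω]_M + 2·[E]_M = −2·(2) + (0) + 2·(1) = -2
  L: −2·[ζ]_L + [ω]_L + 2·[E]_L = −2·(0) + (0) + 2·(2) = 4
  T: −2·[ζ]_T + [ω]_T + 2·[E]_T = −2·(0) + (-1) + 2·(-2) = -5
Net dimensions [M⁻² L⁴ T⁻⁵] ≠ [1] — not dimensionless.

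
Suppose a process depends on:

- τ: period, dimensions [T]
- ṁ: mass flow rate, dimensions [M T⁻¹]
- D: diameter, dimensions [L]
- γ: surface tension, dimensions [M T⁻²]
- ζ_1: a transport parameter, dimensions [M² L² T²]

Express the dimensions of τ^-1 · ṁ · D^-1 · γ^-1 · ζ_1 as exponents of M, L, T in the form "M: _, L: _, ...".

M: 2, L: 1, T: 2

Collect each base-dimension exponent across the product:
  M: −(0) + (1) − (0) − (1) + (2) = 2
  L: −(0) + (0) − (1) − (0) + (2) = 1
  T: −(1) + (-1) − (0) − (-2) + (2) = 2
So the dimensions are [M² L T²].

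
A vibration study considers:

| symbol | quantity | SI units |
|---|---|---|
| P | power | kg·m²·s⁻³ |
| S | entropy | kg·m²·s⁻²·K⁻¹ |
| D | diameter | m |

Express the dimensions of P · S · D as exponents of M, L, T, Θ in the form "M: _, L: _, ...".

M: 2, L: 5, T: -5, Θ: -1

Collect each base-dimension exponent across the product:
  M: (1) + (1) + (0) = 2
  L: (2) + (2) + (1) = 5
  T: (-3) + (-2) + (0) = -5
  Θ: (0) + (-1) + (0) = -1
So the dimensions are [M² L⁵ T⁻⁵ Θ⁻¹].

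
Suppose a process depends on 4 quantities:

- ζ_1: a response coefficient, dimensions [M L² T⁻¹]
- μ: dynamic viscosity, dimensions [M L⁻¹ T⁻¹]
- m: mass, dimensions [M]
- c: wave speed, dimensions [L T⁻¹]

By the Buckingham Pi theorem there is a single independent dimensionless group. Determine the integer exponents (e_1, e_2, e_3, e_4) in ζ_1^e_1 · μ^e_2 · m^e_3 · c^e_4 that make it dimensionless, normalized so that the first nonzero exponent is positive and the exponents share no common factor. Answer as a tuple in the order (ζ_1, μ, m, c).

M: e_1·(1) + e_2·(1) + e_3·(1) + e_4·(0) = 0
L: e_1·(2) + e_2·(-1) + e_3·(0) + e_4·(1) = 0
T: e_1·(-1) + e_2·(-1) + e_3·(0) + e_4·(-1) = 0
Solving this homogeneous linear system for the smallest-integer solution (first nonzero entry positive) gives (2, 1, -3, -3).

(2, 1, -3, -3)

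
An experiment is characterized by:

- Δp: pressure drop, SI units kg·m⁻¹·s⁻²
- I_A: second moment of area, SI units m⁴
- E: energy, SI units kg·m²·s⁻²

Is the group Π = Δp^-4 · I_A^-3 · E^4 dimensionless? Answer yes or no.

Sum the exponent of each base dimension across the product:
  M: −4·[Δp]_M − 3·[I_A]_M + 4·[E]_M = −4·(1) − 3·(0) + 4·(1) = 0
  L: −4·[Δp]_L − 3·[I_A]_L + 4·[E]_L = −4·(-1) − 3·(4) + 4·(2) = 0
  T: −4·[Δp]_T − 3·[I_A]_T + 4·[E]_T = −4·(-2) − 3·(0) + 4·(-2) = 0
  Θ: −4·[Δp]_Θ − 3·[I_A]_Θ + 4·[E]_Θ = −4·(0) − 3·(0) + 4·(0) = 0
All base exponents vanish — dimensionless.

yes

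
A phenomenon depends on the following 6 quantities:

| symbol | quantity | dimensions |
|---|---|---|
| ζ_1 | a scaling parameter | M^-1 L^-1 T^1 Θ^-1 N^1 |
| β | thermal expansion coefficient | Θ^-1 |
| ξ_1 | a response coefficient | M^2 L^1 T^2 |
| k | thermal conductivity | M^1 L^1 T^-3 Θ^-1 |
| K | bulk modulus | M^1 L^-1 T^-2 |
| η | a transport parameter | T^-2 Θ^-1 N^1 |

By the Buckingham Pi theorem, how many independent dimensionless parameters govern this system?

There are 6 variables and 5 base dimensions (M, L, T, Θ, N).
The dimension matrix has rank 5.
Independent dimensionless groups: 6 − 5 = 1.

1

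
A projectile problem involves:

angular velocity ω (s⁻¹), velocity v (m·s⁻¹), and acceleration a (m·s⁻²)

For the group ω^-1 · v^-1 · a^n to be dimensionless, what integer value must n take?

1

Balance the L exponent: (1)·n from a, plus −(0) − (1) = -1 from the rest, must sum to zero.
n − 1 = 0, so n = 1.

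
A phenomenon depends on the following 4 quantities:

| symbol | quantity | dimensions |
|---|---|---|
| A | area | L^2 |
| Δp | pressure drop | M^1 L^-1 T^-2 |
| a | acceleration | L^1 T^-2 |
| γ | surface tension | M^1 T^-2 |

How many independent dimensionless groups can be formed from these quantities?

There are 4 variables and 3 base dimensions (M, L, T).
The dimension matrix has rank 3.
Independent dimensionless groups: 4 − 3 = 1.

1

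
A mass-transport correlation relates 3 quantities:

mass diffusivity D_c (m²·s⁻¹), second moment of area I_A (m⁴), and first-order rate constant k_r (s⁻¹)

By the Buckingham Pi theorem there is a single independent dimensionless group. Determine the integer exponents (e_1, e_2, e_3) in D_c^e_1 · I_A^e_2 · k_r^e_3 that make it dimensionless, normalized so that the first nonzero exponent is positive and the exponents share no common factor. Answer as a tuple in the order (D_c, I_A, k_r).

(2, -1, -2)

L: e_1·(2) + e_2·(4) + e_3·(0) = 0
T: e_1·(-1) + e_2·(0) + e_3·(-1) = 0
Solving this homogeneous linear system for the smallest-integer solution (first nonzero entry positive) gives (2, -1, -2).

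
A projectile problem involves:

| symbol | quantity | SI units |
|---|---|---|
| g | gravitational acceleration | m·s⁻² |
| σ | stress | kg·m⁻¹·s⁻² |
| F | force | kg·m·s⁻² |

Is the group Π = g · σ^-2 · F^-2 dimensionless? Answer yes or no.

no

Sum the exponent of each base dimension across the product:
  M: [g]_M − 2·[σ]_M − 2·[F]_M = (0) − 2·(1) − 2·(1) = -4
  L: [g]_L − 2·[σ]_L − 2·[F]_L = (1) − 2·(-1) − 2·(1) = 1
  T: [g]_T − 2·[σ]_T − 2·[F]_T = (-2) − 2·(-2) − 2·(-2) = 6
Net dimensions [M⁻⁴ L T⁶] ≠ [1] — not dimensionless.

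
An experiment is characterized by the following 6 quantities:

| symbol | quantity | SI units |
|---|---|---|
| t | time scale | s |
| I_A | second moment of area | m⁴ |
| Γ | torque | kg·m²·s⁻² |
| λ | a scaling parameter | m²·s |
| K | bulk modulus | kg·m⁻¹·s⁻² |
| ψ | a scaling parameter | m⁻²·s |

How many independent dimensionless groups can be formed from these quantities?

3

There are 6 variables and 3 base dimensions (M, L, T).
The dimension matrix has rank 3.
Independent dimensionless groups: 6 − 3 = 3.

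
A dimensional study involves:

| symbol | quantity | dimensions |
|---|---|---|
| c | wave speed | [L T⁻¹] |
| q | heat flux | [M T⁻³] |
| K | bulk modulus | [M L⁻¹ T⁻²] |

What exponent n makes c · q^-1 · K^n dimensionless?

1

Balance the M exponent: (1)·n from K, plus (0) − (1) = -1 from the rest, must sum to zero.
n − 1 = 0, so n = 1.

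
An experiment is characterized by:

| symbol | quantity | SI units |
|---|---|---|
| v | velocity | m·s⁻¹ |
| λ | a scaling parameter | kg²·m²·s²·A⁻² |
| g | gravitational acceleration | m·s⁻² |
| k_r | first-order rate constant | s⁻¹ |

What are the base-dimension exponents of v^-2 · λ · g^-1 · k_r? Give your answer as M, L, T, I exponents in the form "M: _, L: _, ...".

Collect each base-dimension exponent across the product:
  M: −2·(0) + (2) − (0) + (0) = 2
  L: −2·(1) + (2) − (1) + (0) = -1
  T: −2·(-1) + (2) − (-2) + (-1) = 5
  I: −2·(0) + (-2) − (0) + (0) = -2
So the dimensions are [M² L⁻¹ T⁵ I⁻²].

M: 2, L: -1, T: 5, I: -2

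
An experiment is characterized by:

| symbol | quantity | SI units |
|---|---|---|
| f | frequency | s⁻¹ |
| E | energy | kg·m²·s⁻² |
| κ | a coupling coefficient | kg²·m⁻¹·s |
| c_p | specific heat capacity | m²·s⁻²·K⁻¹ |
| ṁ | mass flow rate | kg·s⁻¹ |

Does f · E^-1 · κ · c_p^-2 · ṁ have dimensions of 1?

Sum the exponent of each base dimension across the product:
  M: [f]_M − [E]_M + [κ]_M − 2·[c_p]_M + [ṁ]_M = (0) − (1) + (2) − 2·(0) + (1) = 2
  L: [f]_L − [E]_L + [κ]_L − 2·[c_p]_L + [ṁ]_L = (0) − (2) + (-1) − 2·(2) + (0) = -7
  T: [f]_T − [E]_T + [κ]_T − 2·[c_p]_T + [ṁ]_T = (-1) − (-2) + (1) − 2·(-2) + (-1) = 5
  Θ: [f]_Θ − [E]_Θ + [κ]_Θ − 2·[c_p]_Θ + [ṁ]_Θ = (0) − (0) + (0) − 2·(-1) + (0) = 2
Net dimensions [M² L⁻⁷ T⁵ Θ²] ≠ [1] — not dimensionless.

no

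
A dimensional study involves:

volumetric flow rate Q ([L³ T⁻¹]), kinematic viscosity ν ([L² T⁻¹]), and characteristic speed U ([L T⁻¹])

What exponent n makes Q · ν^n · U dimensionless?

-2

Balance the L exponent: (2)·n from ν, plus (3) + (1) = 4 from the rest, must sum to zero.
2n + 4 = 0, so n = -2.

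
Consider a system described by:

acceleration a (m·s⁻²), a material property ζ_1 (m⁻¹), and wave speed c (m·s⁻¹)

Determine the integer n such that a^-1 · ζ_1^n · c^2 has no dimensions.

1

Balance the L exponent: (-1)·n from ζ_1, plus −(1) + 2·(1) = 1 from the rest, must sum to zero.
−n + 1 = 0, so n = 1.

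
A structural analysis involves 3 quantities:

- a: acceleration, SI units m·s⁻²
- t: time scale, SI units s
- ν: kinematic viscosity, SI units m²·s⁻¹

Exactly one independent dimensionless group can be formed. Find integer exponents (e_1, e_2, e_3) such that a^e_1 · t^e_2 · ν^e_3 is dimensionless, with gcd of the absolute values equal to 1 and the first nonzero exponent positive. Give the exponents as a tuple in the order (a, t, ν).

L: e_1·(1) + e_2·(0) + e_3·(2) = 0
T: e_1·(-2) + e_2·(1) + e_3·(-1) = 0
Solving this homogeneous linear system for the smallest-integer solution (first nonzero entry positive) gives (2, 3, -1).

(2, 3, -1)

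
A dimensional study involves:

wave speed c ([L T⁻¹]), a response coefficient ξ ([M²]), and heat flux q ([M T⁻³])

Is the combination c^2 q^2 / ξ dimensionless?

Sum the exponent of each base dimension across the product:
  M: 2·[c]_M − [ξ]_M + 2·[q]_M = 2·(0) − (2) + 2·(1) = 0
  L: 2·[c]_L − [ξ]_L + 2·[q]_L = 2·(1) − (0) + 2·(0) = 2
  T: 2·[c]_T − [ξ]_T + 2·[q]_T = 2·(-1) − (0) + 2·(-3) = -8
Net dimensions [L² T⁻⁸] ≠ [1] — not dimensionless.

no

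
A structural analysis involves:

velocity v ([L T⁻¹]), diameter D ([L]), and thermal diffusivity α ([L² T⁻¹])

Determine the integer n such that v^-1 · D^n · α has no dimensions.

Balance the L exponent: (1)·n from D, plus −(1) + (2) = 1 from the rest, must sum to zero.
n + 1 = 0, so n = -1.

-1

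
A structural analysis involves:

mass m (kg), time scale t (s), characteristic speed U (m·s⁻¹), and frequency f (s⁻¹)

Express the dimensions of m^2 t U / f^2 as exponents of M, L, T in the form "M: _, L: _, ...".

Collect each base-dimension exponent across the product:
  M: 2·(1) + (0) + (0) − 2·(0) = 2
  L: 2·(0) + (0) + (1) − 2·(0) = 1
  T: 2·(0) + (1) + (-1) − 2·(-1) = 2
So the dimensions are [M² L T²].

M: 2, L: 1, T: 2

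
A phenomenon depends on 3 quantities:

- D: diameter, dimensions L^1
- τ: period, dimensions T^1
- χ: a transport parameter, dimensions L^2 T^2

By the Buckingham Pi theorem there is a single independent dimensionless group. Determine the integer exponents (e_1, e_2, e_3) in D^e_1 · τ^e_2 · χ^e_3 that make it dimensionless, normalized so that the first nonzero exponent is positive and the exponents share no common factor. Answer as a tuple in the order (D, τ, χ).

(2, 2, -1)

L: e_1·(1) + e_2·(0) + e_3·(2) = 0
T: e_1·(0) + e_2·(1) + e_3·(2) = 0
Solving this homogeneous linear system for the smallest-integer solution (first nonzero entry positive) gives (2, 2, -1).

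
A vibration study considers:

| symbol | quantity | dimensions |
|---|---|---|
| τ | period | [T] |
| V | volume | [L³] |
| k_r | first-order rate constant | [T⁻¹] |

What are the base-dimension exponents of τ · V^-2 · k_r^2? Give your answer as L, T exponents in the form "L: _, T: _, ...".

Collect each base-dimension exponent across the product:
  L: (0) − 2·(3) + 2·(0) = -6
  T: (1) − 2·(0) + 2·(-1) = -1
So the dimensions are [L⁻⁶ T⁻¹].

L: -6, T: -1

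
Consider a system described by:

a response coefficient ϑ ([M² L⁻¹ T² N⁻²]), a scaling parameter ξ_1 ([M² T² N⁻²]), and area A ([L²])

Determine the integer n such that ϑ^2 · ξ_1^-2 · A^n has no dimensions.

Balance the L exponent: (2)·n from A, plus 2·(-1) − 2·(0) = -2 from the rest, must sum to zero.
2n − 2 = 0, so n = 1.

1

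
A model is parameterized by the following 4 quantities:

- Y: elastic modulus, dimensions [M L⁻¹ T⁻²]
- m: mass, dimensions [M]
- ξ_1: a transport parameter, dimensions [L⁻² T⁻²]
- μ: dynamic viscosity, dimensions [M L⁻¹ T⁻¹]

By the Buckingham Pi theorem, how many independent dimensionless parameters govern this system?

There are 4 variables and 3 base dimensions (M, L, T).
The dimension matrix has rank 3.
Independent dimensionless groups: 4 − 3 = 1.

1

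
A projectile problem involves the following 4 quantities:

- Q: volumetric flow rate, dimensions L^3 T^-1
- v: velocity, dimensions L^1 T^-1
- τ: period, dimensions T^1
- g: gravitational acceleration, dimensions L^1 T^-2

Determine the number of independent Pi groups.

There are 4 variables and 2 base dimensions (L, T).
The dimension matrix has rank 2.
Independent dimensionless groups: 4 − 2 = 2.

2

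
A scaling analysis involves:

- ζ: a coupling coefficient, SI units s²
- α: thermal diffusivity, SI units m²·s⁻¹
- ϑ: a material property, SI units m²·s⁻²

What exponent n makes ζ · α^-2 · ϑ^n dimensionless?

2

Balance the L exponent: (2)·n from ϑ, plus (0) − 2·(2) = -4 from the rest, must sum to zero.
2n − 4 = 0, so n = 2.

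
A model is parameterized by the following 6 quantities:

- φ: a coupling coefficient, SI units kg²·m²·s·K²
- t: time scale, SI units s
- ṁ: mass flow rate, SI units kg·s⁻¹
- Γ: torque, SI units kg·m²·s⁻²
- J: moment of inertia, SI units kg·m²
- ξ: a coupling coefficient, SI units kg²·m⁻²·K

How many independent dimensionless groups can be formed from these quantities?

2

There are 6 variables and 4 base dimensions (M, L, T, Θ).
The dimension matrix has rank 4.
Independent dimensionless groups: 6 − 4 = 2.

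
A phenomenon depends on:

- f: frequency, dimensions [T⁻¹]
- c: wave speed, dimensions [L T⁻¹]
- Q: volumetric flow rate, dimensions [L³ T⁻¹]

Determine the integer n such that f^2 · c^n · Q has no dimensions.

Balance the L exponent: (1)·n from c, plus 2·(0) + (3) = 3 from the rest, must sum to zero.
n + 3 = 0, so n = -3.

-3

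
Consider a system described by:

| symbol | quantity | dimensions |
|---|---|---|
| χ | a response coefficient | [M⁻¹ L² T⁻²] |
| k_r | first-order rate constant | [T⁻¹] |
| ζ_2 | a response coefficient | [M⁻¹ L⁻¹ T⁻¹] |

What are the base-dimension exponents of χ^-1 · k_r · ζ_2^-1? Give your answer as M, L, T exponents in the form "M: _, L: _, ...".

M: 2, L: -1, T: 2

Collect each base-dimension exponent across the product:
  M: −(-1) + (0) − (-1) = 2
  L: −(2) + (0) − (-1) = -1
  T: −(-2) + (-1) − (-1) = 2
So the dimensions are [M² L⁻¹ T²].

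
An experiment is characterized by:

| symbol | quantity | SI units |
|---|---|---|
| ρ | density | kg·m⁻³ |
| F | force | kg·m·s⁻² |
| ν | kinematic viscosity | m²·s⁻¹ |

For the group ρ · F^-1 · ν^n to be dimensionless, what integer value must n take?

2

Balance the L exponent: (2)·n from ν, plus (-3) − (1) = -4 from the rest, must sum to zero.
2n − 4 = 0, so n = 2.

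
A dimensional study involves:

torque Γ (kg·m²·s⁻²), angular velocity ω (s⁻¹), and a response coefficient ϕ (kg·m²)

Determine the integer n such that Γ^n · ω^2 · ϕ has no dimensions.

Balance the M exponent: (1)·n from Γ, plus 2·(0) + (1) = 1 from the rest, must sum to zero.
n + 1 = 0, so n = -1.

-1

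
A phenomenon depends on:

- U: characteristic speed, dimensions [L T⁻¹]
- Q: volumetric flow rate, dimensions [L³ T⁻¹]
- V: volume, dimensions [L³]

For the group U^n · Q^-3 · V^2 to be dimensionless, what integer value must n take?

3

Balance the L exponent: (1)·n from U, plus −3·(3) + 2·(3) = -3 from the rest, must sum to zero.
n − 3 = 0, so n = 3.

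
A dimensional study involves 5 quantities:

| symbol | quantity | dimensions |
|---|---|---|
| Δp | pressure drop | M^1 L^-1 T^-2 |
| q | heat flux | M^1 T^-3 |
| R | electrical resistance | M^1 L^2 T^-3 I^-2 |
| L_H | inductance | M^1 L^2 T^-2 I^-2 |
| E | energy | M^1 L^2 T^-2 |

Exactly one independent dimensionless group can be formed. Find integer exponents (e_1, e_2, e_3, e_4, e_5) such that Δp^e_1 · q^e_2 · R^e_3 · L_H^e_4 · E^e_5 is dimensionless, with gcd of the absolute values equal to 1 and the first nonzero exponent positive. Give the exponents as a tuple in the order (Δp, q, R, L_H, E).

(2, -3, 3, -3, 1)

M: e_1·(1) + e_2·(1) + e_3·(1) + e_4·(1) + e_5·(1) = 0
L: e_1·(-1) + e_2·(0) + e_3·(2) + e_4·(2) + e_5·(2) = 0
T: e_1·(-2) + e_2·(-3) + e_3·(-3) + e_4·(-2) + e_5·(-2) = 0
I: e_1·(0) + e_2·(0) + e_3·(-2) + e_4·(-2) + e_5·(0) = 0
Solving this homogeneous linear system for the smallest-integer solution (first nonzero entry positive) gives (2, -3, 3, -3, 1).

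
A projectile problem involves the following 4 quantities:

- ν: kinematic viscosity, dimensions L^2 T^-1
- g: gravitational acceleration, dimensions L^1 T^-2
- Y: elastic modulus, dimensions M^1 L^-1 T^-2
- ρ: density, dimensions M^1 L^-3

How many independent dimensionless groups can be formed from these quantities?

There are 4 variables and 3 base dimensions (M, L, T).
The dimension matrix has rank 3.
Independent dimensionless groups: 4 − 3 = 1.

1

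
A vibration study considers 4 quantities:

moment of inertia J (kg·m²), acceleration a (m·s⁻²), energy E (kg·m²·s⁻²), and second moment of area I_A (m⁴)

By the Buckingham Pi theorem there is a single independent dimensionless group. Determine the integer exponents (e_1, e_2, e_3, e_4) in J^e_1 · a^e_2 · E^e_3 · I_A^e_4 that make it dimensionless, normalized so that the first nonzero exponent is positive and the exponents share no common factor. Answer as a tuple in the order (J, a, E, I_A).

(4, 4, -4, -1)

M: e_1·(1) + e_2·(0) + e_3·(1) + e_4·(0) = 0
L: e_1·(2) + e_2·(1) + e_3·(2) + e_4·(4) = 0
T: e_1·(0) + e_2·(-2) + e_3·(-2) + e_4·(0) = 0
Solving this homogeneous linear system for the smallest-integer solution (first nonzero entry positive) gives (4, 4, -4, -1).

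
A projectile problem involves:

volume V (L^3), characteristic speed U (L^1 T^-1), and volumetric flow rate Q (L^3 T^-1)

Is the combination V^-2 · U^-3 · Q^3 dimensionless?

yes

Sum the exponent of each base dimension across the product:
  L: −2·[V]_L − 3·[U]_L + 3·[Q]_L = −2·(3) − 3·(1) + 3·(3) = 0
  T: −2·[V]_T − 3·[U]_T + 3·[Q]_T = −2·(0) − 3·(-1) + 3·(-1) = 0
All base exponents vanish — dimensionless.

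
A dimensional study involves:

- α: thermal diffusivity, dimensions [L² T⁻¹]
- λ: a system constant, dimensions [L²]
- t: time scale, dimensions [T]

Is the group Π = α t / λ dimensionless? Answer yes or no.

yes

Sum the exponent of each base dimension across the product:
  L: [α]_L − [λ]_L + [t]_L = (2) − (2) + (0) = 0
  T: [α]_T − [λ]_T + [t]_T = (-1) − (0) + (1) = 0
All base exponents vanish — dimensionless.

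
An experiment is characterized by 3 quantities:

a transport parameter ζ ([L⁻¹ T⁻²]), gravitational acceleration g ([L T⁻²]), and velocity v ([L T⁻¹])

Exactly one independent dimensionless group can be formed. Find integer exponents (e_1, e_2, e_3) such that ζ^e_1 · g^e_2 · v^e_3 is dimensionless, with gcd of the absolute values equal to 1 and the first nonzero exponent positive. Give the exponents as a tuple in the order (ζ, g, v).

L: e_1·(-1) + e_2·(1) + e_3·(1) = 0
T: e_1·(-2) + e_2·(-2) + e_3·(-1) = 0
Solving this homogeneous linear system for the smallest-integer solution (first nonzero entry positive) gives (1, -3, 4).

(1, -3, 4)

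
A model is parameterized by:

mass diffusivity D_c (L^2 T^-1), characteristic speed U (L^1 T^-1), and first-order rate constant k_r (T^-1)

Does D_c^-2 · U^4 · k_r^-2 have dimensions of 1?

yes

Sum the exponent of each base dimension across the product:
  M: −2·[D_c]_M + 4·[U]_M − 2·[k_r]_M = −2·(0) + 4·(0) − 2·(0) = 0
  L: −2·[D_c]_L + 4·[U]_L − 2·[k_r]_L = −2·(2) + 4·(1) − 2·(0) = 0
  T: −2·[D_c]_T + 4·[U]_T − 2·[k_r]_T = −2·(-1) + 4·(-1) − 2·(-1) = 0
All base exponents vanish — dimensionless.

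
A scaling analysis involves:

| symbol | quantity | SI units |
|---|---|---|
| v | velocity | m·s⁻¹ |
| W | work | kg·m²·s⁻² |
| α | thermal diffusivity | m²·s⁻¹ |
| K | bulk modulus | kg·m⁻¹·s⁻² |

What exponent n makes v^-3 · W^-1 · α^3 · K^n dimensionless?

Balance the M exponent: (1)·n from K, plus −3·(0) − (1) + 3·(0) = -1 from the rest, must sum to zero.
n − 1 = 0, so n = 1.

1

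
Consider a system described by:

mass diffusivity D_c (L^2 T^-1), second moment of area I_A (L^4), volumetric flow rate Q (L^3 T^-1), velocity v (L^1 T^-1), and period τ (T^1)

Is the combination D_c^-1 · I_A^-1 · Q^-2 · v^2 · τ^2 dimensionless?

Sum the exponent of each base dimension across the product:
  L: −[D_c]_L − [I_A]_L − 2·[Q]_L + 2·[v]_L + 2·[τ]_L = −(2) − (4) − 2·(3) + 2·(1) + 2·(0) = -10
  T: −[D_c]_T − [I_A]_T − 2·[Q]_T + 2·[v]_T + 2·[τ]_T = −(-1) − (0) − 2·(-1) + 2·(-1) + 2·(1) = 3
Net dimensions [L⁻¹⁰ T³] ≠ [1] — not dimensionless.

no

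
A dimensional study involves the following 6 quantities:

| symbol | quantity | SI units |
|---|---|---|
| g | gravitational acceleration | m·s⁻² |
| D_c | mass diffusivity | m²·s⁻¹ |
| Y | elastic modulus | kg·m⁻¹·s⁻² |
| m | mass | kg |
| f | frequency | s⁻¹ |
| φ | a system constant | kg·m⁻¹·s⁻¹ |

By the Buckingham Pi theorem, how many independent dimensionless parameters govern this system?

3

There are 6 variables and 3 base dimensions (M, L, T).
The dimension matrix has rank 3.
Independent dimensionless groups: 6 − 3 = 3.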